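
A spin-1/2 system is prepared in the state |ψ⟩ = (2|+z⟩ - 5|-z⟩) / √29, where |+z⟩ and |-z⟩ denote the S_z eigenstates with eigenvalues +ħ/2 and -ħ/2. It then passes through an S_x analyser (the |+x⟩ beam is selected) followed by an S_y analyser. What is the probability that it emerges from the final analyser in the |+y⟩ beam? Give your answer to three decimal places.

0.078

First analyser (S_x): P(|+x⟩) = |⟨+x|ψ⟩|² = 9/58.
After stage 1 the state is |+x⟩; P(|+y⟩) = |⟨+y|+x⟩|² = 1/2.
Joint probability = 9/58 × 1/2 = 0.078.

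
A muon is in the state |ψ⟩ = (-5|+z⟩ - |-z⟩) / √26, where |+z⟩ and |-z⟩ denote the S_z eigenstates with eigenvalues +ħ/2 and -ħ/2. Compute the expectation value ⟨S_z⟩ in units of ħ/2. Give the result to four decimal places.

0.9231

⟨σ_z⟩ = |a|² - |b|² divided by |a|²+|b|², with a, b the |+z⟩, |-z⟩ amplitudes.
= (25 - 1)/26 = 24/26.
⟨S_z⟩ = (ħ/2)·⟨σ_z⟩.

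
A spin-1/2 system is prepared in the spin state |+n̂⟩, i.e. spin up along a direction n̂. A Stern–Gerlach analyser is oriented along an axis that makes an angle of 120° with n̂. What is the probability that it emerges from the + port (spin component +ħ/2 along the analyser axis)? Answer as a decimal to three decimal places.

0.250

For spin-½, the probability of finding spin-up along an axis at angle θ to the initial spin direction is cos²(θ/2); spin-down is sin²(θ/2).
θ = 120°, so P = cos²(60°) ≈ 0.250.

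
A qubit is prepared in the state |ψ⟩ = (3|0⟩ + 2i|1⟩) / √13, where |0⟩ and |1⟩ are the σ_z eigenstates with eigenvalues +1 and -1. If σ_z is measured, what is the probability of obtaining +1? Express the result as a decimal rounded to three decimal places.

The +1 outcome corresponds to |0⟩. Its amplitude in |ψ⟩ is 3/√13.
P = |3|² / 13 = 9/13.

0.692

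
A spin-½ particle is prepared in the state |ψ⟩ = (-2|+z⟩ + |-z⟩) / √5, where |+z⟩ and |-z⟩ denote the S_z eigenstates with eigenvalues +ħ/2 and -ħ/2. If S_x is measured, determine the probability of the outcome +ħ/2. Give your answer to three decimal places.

0.100

|+x⟩ = (|+z⟩ + |-z⟩)/√2, so ⟨+x|ψ⟩ = (-1) / (√2·√5).
P = |-1|² / 10 = 1/10.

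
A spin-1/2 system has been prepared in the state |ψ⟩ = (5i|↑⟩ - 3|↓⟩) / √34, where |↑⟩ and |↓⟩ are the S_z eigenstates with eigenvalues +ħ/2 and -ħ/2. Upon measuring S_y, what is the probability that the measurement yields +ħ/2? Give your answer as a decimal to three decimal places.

|+y⟩ = (|↑⟩ + i|↓⟩)/√2, so ⟨+y|ψ⟩ = (8i) / (√2·√34).
P = |8i|² / 68 = 64/68.

0.941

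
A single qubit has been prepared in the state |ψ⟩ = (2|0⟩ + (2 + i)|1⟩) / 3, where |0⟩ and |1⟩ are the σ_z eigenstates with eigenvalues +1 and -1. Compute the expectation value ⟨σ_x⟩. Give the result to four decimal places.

⟨σ_x⟩ = 2 Re(a* b)/(|a|²+|b|²) with a = 2, b = (2 + i).
a* b = (4 + 2i), so ⟨σ_x⟩ = 8/9.

0.8889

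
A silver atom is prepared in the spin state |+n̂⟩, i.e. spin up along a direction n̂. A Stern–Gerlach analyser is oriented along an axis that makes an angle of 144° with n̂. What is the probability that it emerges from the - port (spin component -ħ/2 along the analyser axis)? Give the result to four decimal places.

For spin-½, the probability of finding spin-up along an axis at angle θ to the initial spin direction is cos²(θ/2); spin-down is sin²(θ/2).
θ = 144°, so P = sin²(72°) ≈ 0.9045.

0.9045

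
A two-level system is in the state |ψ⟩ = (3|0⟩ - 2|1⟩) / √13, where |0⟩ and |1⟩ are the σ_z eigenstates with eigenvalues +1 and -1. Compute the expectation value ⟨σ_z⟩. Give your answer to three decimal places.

0.385

⟨σ_z⟩ = |a|² - |b|² divided by |a|²+|b|², with a, b the |0⟩, |1⟩ amplitudes.
= (9 - 4)/13 = 5/13.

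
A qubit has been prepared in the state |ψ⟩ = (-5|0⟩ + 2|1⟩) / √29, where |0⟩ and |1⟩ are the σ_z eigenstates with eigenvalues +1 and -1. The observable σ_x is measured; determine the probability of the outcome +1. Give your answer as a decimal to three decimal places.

0.155

|+x⟩ = (|0⟩ + |1⟩)/√2, so ⟨+x|ψ⟩ = (-3) / (√2·√29).
P = |-3|² / 58 = 9/58.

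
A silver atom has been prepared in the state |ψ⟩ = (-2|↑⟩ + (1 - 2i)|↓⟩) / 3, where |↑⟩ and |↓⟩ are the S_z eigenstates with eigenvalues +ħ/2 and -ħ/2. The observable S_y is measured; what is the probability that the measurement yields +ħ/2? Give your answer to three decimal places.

|+y⟩ = (|↑⟩ + i|↓⟩)/√2, so ⟨+y|ψ⟩ = (-4 - i) / (√2·3).
P = |-4 - i|² / 18 = 17/18.

0.944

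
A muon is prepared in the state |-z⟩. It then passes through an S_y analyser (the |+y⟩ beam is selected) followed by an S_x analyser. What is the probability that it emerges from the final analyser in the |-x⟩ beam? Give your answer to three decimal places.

First analyser (S_y): from |-z⟩, P(|+y⟩) = 1/2.
After stage 1 the state is |+y⟩; P(|-x⟩) = |⟨-x|+y⟩|² = 1/2.
Joint probability = 1/2 × 1/2 = 0.250.

0.250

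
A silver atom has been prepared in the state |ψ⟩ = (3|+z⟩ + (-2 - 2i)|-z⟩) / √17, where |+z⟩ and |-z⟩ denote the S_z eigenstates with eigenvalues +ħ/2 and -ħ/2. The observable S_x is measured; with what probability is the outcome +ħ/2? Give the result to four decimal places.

|+x⟩ = (|+z⟩ + |-z⟩)/√2, so ⟨+x|ψ⟩ = (1 - 2i) / (√2·√17).
P = |1 - 2i|² / 34 = 5/34.

0.1471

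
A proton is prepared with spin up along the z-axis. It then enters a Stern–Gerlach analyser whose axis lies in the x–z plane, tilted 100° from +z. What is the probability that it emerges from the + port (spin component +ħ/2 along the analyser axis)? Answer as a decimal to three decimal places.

0.413

For spin-½, the probability of finding spin-up along an axis at angle θ to the initial spin direction is cos²(θ/2); spin-down is sin²(θ/2).
θ = 100°, so P = cos²(50°) ≈ 0.413.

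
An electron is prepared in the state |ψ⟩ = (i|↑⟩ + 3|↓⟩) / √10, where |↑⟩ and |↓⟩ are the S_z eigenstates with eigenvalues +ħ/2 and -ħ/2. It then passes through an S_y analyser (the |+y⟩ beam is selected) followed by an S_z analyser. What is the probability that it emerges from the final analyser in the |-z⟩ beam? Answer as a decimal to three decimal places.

First analyser (S_y): P(|+y⟩) = |⟨+y|ψ⟩|² = 4/20.
After stage 1 the state is |+y⟩; P(|-z⟩) = |⟨-z|+y⟩|² = 1/2.
Joint probability = 4/20 × 1/2 = 0.100.

0.100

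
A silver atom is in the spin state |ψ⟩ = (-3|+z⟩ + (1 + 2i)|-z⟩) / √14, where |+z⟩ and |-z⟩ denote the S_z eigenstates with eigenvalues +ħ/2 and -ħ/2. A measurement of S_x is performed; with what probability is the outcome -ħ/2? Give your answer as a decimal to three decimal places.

|-x⟩ = (|+z⟩ - |-z⟩)/√2, so ⟨-x|ψ⟩ = (-4 - 2i) / (√2·√14).
P = |-4 - 2i|² / 28 = 20/28.

0.714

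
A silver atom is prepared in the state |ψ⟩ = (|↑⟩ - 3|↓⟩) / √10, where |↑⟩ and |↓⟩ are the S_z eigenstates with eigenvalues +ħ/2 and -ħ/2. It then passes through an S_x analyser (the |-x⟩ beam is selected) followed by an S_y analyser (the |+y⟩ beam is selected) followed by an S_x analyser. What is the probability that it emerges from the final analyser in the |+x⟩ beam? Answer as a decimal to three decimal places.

0.200

First analyser (S_x): P(|-x⟩) = |⟨-x|ψ⟩|² = 16/20.
After stage 1 the state is |-x⟩; P(|+y⟩) = |⟨+y|-x⟩|² = 1/2.
After stage 2 the state is |+y⟩; P(|+x⟩) = |⟨+x|+y⟩|² = 1/2.
Joint probability = 16/20 × 1/2 × 1/2 = 0.200.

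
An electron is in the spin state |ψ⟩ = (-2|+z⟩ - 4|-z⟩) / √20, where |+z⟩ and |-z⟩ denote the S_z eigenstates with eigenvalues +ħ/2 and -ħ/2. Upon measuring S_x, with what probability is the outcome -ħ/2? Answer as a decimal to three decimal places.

|-x⟩ = (|+z⟩ - |-z⟩)/√2, so ⟨-x|ψ⟩ = (2) / (√2·√20).
P = |2|² / 40 = 4/40.

0.100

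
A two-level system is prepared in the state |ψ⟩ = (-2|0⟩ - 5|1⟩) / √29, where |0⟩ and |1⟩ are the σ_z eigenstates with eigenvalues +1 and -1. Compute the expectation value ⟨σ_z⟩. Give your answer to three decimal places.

-0.724

⟨σ_z⟩ = |a|² - |b|² divided by |a|²+|b|², with a, b the |0⟩, |1⟩ amplitudes.
= (4 - 25)/29 = -21/29.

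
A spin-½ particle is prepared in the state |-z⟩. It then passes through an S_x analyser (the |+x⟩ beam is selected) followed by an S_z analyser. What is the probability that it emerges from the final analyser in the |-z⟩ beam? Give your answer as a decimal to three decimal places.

0.250

First analyser (S_x): from |-z⟩, P(|+x⟩) = 1/2.
After stage 1 the state is |+x⟩; P(|-z⟩) = |⟨-z|+x⟩|² = 1/2.
Joint probability = 1/2 × 1/2 = 0.250.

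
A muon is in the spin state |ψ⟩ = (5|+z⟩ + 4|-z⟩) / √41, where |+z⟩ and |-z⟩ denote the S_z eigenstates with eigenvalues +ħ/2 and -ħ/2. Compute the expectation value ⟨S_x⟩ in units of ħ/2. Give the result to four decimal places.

⟨σ_x⟩ = 2 Re(a* b)/(|a|²+|b|²) with a = 5, b = 4.
a* b = 20, so ⟨σ_x⟩ = 40/41.
⟨S_x⟩ = (ħ/2)·⟨σ_x⟩.

0.9756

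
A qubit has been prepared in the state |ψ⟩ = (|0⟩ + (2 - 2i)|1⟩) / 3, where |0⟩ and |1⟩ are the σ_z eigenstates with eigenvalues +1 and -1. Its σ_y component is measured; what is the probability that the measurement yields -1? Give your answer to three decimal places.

0.722

|-y⟩ = (|0⟩ - i|1⟩)/√2, so ⟨-y|ψ⟩ = (3 + 2i) / (√2·3).
P = |3 + 2i|² / 18 = 13/18.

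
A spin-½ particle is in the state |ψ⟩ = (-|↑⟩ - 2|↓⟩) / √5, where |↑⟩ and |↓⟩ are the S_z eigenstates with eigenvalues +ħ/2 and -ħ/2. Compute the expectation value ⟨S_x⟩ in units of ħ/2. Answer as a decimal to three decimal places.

0.800

⟨σ_x⟩ = 2 Re(a* b)/(|a|²+|b|²) with a = -1, b = -2.
a* b = 2, so ⟨σ_x⟩ = 4/5.
⟨S_x⟩ = (ħ/2)·⟨σ_x⟩.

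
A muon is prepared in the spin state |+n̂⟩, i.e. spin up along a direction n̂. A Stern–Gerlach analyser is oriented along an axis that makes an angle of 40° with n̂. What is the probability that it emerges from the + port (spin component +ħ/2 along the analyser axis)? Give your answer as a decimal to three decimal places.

0.883

For spin-½, the probability of finding spin-up along an axis at angle θ to the initial spin direction is cos²(θ/2); spin-down is sin²(θ/2).
θ = 40°, so P = cos²(20°) ≈ 0.883.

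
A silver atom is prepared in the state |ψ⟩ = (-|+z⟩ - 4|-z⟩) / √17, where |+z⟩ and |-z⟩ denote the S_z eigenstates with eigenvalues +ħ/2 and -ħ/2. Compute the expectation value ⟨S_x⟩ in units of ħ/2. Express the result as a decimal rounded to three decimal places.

⟨σ_x⟩ = 2 Re(a* b)/(|a|²+|b|²) with a = -1, b = -4.
a* b = 4, so ⟨σ_x⟩ = 8/17.
⟨S_x⟩ = (ħ/2)·⟨σ_x⟩.

0.471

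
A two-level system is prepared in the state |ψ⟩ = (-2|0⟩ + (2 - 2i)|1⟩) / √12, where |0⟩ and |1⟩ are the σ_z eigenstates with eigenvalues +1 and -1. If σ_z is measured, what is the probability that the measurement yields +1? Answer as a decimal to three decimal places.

The +1 outcome corresponds to |0⟩. Its amplitude in |ψ⟩ is -2/√12.
P = |-2|² / 12 = 4/12.

0.333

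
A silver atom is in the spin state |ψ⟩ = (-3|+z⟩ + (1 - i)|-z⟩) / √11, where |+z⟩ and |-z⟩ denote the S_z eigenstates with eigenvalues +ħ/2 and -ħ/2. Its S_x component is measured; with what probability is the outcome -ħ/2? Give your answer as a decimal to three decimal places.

0.773

|-x⟩ = (|+z⟩ - |-z⟩)/√2, so ⟨-x|ψ⟩ = (-4 + i) / (√2·√11).
P = |-4 + i|² / 22 = 17/22.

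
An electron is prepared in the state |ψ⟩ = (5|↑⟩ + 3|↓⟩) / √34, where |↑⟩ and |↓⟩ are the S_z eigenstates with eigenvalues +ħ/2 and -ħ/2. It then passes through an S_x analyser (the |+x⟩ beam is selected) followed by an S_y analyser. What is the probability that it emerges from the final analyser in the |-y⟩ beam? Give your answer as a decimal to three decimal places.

0.471

First analyser (S_x): P(|+x⟩) = |⟨+x|ψ⟩|² = 64/68.
After stage 1 the state is |+x⟩; P(|-y⟩) = |⟨-y|+x⟩|² = 1/2.
Joint probability = 64/68 × 1/2 = 0.471.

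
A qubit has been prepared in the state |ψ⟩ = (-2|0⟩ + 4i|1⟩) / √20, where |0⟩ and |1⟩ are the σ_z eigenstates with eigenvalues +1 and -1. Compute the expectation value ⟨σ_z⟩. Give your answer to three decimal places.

⟨σ_z⟩ = |a|² - |b|² divided by |a|²+|b|², with a, b the |0⟩, |1⟩ amplitudes.
= (4 - 16)/20 = -12/20.

-0.600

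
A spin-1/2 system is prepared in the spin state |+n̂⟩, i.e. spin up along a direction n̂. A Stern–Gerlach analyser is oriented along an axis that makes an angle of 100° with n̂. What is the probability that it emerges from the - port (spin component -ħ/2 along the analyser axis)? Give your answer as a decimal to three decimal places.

For spin-½, the probability of finding spin-up along an axis at angle θ to the initial spin direction is cos²(θ/2); spin-down is sin²(θ/2).
θ = 100°, so P = sin²(50°) ≈ 0.587.

0.587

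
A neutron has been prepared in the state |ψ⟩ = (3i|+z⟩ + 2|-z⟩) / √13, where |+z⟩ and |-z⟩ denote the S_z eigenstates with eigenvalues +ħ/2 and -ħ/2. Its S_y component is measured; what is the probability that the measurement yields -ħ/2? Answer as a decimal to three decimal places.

|-y⟩ = (|+z⟩ - i|-z⟩)/√2, so ⟨-y|ψ⟩ = (5i) / (√2·√13).
P = |5i|² / 26 = 25/26.

0.962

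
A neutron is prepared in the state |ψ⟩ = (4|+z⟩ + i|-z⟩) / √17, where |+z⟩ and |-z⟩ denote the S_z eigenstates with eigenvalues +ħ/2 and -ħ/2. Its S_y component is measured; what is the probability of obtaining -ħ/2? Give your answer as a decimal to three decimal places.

0.265

|-y⟩ = (|+z⟩ - i|-z⟩)/√2, so ⟨-y|ψ⟩ = (3) / (√2·√17).
P = |3|² / 34 = 9/34.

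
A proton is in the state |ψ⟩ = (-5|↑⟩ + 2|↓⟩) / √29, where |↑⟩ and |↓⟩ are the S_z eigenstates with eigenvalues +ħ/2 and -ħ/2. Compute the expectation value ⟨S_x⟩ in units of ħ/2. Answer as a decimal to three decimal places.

⟨σ_x⟩ = 2 Re(a* b)/(|a|²+|b|²) with a = -5, b = 2.
a* b = -10, so ⟨σ_x⟩ = -20/29.
⟨S_x⟩ = (ħ/2)·⟨σ_x⟩.

-0.690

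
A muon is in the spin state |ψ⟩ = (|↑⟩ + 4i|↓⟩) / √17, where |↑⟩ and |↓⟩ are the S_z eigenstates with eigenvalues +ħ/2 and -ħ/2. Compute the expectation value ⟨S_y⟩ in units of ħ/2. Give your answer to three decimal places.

⟨σ_y⟩ = 2 Im(a* b)/(|a|²+|b|²) with a = 1, b = 4i.
a* b = 4i, so ⟨σ_y⟩ = 8/17.
⟨S_y⟩ = (ħ/2)·⟨σ_y⟩.

0.471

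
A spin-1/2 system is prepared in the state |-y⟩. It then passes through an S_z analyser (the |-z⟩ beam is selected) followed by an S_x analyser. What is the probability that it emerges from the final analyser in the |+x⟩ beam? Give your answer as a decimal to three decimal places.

First analyser (S_z): from |-y⟩, P(|-z⟩) = 1/2.
After stage 1 the state is |-z⟩; P(|+x⟩) = |⟨+x|-z⟩|² = 1/2.
Joint probability = 1/2 × 1/2 = 0.250.

0.250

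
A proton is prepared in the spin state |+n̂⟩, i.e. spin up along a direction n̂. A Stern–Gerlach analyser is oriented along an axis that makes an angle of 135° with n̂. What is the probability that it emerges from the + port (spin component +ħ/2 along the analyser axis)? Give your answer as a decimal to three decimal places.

For spin-½, the probability of finding spin-up along an axis at angle θ to the initial spin direction is cos²(θ/2); spin-down is sin²(θ/2).
θ = 135°, so P = cos²(67.5°) ≈ 0.146.

0.146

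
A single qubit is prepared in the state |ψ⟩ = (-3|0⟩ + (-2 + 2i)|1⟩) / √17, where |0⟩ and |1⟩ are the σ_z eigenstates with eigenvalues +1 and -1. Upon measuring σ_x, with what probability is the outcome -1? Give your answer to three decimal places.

0.147

|-x⟩ = (|0⟩ - |1⟩)/√2, so ⟨-x|ψ⟩ = (-1 - 2i) / (√2·√17).
P = |-1 - 2i|² / 34 = 5/34.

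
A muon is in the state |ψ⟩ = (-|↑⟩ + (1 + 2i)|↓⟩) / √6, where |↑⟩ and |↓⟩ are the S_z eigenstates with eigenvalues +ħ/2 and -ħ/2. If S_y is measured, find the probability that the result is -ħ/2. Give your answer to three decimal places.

|-y⟩ = (|↑⟩ - i|↓⟩)/√2, so ⟨-y|ψ⟩ = (-3 + i) / (√2·√6).
P = |-3 + i|² / 12 = 10/12.

0.833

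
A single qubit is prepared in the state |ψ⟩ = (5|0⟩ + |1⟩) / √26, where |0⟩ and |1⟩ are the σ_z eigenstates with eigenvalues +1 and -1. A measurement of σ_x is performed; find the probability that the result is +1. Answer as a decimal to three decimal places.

|+x⟩ = (|0⟩ + |1⟩)/√2, so ⟨+x|ψ⟩ = (6) / (√2·√26).
P = |6|² / 52 = 36/52.

0.692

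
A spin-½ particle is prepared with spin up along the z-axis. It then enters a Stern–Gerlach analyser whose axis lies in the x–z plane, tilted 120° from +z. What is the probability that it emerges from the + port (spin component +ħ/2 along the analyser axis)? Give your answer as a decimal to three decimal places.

For spin-½, the probability of finding spin-up along an axis at angle θ to the initial spin direction is cos²(θ/2); spin-down is sin²(θ/2).
θ = 120°, so P = cos²(60°) ≈ 0.250.

0.250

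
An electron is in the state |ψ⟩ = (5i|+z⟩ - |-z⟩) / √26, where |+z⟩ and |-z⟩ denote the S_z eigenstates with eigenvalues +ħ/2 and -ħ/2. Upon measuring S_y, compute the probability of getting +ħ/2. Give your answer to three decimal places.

0.692

|+y⟩ = (|+z⟩ + i|-z⟩)/√2, so ⟨+y|ψ⟩ = (6i) / (√2·√26).
P = |6i|² / 52 = 36/52.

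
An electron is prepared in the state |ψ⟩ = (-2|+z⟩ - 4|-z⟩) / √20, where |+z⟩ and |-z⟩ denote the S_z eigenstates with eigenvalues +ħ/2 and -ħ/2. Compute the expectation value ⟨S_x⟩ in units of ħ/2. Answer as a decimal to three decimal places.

0.800

⟨σ_x⟩ = 2 Re(a* b)/(|a|²+|b|²) with a = -2, b = -4.
a* b = 8, so ⟨σ_x⟩ = 16/20.
⟨S_x⟩ = (ħ/2)·⟨σ_x⟩.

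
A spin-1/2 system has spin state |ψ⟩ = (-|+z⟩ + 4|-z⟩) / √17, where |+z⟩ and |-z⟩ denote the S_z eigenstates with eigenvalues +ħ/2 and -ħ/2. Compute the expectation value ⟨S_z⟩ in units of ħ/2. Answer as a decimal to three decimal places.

⟨σ_z⟩ = |a|² - |b|² divided by |a|²+|b|², with a, b the |+z⟩, |-z⟩ amplitudes.
= (1 - 16)/17 = -15/17.
⟨S_z⟩ = (ħ/2)·⟨σ_z⟩.

-0.882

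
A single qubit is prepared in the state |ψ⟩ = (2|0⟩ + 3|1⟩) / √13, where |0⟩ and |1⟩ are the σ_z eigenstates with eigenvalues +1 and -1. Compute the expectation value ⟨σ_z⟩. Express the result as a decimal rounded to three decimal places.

⟨σ_z⟩ = |a|² - |b|² divided by |a|²+|b|², with a, b the |0⟩, |1⟩ amplitudes.
= (4 - 9)/13 = -5/13.

-0.385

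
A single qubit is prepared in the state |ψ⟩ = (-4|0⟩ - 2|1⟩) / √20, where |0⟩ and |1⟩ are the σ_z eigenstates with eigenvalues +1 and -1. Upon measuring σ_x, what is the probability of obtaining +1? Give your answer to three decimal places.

|+x⟩ = (|0⟩ + |1⟩)/√2, so ⟨+x|ψ⟩ = (-6) / (√2·√20).
P = |-6|² / 40 = 36/40.

0.900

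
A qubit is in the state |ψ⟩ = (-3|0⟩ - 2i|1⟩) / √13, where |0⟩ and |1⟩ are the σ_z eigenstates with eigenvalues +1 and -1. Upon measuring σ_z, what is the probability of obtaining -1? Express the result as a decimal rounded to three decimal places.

0.308

The -1 outcome corresponds to |1⟩. Its amplitude in |ψ⟩ is -2i/√13.
P = |-2i|² / 13 = 4/13.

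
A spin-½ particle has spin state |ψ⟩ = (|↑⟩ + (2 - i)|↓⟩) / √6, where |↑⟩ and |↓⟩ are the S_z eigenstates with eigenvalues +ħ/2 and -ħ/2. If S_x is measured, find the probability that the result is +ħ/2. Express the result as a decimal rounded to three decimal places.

0.833

|+x⟩ = (|↑⟩ + |↓⟩)/√2, so ⟨+x|ψ⟩ = (3 - i) / (√2·√6).
P = |3 - i|² / 12 = 10/12.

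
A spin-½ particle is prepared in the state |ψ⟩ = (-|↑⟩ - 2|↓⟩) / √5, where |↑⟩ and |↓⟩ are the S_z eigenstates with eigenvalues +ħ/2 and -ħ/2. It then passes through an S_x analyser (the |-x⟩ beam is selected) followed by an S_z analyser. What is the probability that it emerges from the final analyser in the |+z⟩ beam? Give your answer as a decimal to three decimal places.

First analyser (S_x): P(|-x⟩) = |⟨-x|ψ⟩|² = 1/10.
After stage 1 the state is |-x⟩; P(|+z⟩) = |⟨+z|-x⟩|² = 1/2.
Joint probability = 1/10 × 1/2 = 0.050.

0.050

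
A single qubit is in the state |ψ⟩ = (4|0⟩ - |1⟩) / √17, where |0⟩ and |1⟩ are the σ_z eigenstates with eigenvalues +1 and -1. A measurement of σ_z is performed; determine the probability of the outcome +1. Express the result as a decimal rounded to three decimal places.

The +1 outcome corresponds to |0⟩. Its amplitude in |ψ⟩ is 4/√17.
P = |4|² / 17 = 16/17.

0.941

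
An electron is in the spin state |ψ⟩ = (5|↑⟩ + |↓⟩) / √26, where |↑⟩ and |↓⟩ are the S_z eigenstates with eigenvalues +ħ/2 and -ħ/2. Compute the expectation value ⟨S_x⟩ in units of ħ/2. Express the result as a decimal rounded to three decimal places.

0.385

⟨σ_x⟩ = 2 Re(a* b)/(|a|²+|b|²) with a = 5, b = 1.
a* b = 5, so ⟨σ_x⟩ = 10/26.
⟨S_x⟩ = (ħ/2)·⟨σ_x⟩.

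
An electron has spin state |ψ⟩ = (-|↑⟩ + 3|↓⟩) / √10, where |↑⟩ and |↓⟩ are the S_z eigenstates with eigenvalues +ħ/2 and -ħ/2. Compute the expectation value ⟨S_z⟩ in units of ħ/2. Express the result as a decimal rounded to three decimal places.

-0.800

⟨σ_z⟩ = |a|² - |b|² divided by |a|²+|b|², with a, b the |↑⟩, |↓⟩ amplitudes.
= (1 - 9)/10 = -8/10.
⟨S_z⟩ = (ħ/2)·⟨σ_z⟩.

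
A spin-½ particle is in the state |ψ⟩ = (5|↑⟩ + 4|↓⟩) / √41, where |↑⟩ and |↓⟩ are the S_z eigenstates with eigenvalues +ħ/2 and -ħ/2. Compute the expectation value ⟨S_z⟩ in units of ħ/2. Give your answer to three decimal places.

0.220

⟨σ_z⟩ = |a|² - |b|² divided by |a|²+|b|², with a, b the |↑⟩, |↓⟩ amplitudes.
= (25 - 16)/41 = 9/41.
⟨S_z⟩ = (ħ/2)·⟨σ_z⟩.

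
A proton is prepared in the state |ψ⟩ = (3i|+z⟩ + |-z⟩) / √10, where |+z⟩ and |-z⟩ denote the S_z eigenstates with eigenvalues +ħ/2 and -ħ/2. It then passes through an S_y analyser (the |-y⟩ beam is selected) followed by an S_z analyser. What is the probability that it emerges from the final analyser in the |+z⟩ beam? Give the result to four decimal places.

0.4000

First analyser (S_y): P(|-y⟩) = |⟨-y|ψ⟩|² = 16/20.
After stage 1 the state is |-y⟩; P(|+z⟩) = |⟨+z|-y⟩|² = 1/2.
Joint probability = 16/20 × 1/2 = 0.4000.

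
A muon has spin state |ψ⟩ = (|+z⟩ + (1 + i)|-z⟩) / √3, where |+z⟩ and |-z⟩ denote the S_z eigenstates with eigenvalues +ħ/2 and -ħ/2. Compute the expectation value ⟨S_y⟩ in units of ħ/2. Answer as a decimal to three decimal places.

0.667

⟨σ_y⟩ = 2 Im(a* b)/(|a|²+|b|²) with a = 1, b = (1 + i).
a* b = (1 + i), so ⟨σ_y⟩ = 2/3.
⟨S_y⟩ = (ħ/2)·⟨σ_y⟩.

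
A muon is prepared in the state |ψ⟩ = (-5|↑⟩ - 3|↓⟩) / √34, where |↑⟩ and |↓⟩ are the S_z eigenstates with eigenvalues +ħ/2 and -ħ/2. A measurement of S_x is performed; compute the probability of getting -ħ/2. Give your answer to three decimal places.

0.059

|-x⟩ = (|↑⟩ - |↓⟩)/√2, so ⟨-x|ψ⟩ = (-2) / (√2·√34).
P = |-2|² / 68 = 4/68.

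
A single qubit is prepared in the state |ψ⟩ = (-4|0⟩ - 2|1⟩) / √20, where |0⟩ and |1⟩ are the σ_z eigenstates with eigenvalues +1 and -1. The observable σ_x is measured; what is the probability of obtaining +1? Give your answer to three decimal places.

0.900

|+x⟩ = (|0⟩ + |1⟩)/√2, so ⟨+x|ψ⟩ = (-6) / (√2·√20).
P = |-6|² / 40 = 36/40.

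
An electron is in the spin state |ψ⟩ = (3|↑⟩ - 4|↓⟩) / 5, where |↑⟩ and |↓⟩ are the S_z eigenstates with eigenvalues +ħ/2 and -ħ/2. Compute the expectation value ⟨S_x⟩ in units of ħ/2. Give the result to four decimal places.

-0.9600

⟨σ_x⟩ = 2 Re(a* b)/(|a|²+|b|²) with a = 3, b = -4.
a* b = -12, so ⟨σ_x⟩ = -24/25.
⟨S_x⟩ = (ħ/2)·⟨σ_x⟩.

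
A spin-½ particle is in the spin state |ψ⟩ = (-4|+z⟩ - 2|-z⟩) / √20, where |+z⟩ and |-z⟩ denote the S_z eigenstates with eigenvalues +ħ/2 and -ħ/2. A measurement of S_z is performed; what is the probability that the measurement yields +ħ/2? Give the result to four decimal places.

0.8000

The +ħ/2 outcome corresponds to |+z⟩. Its amplitude in |ψ⟩ is -4/√20.
P = |-4|² / 20 = 16/20.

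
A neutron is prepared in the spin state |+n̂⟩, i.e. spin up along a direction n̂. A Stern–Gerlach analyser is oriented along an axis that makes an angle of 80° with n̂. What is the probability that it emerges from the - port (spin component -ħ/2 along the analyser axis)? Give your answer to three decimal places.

0.413

For spin-½, the probability of finding spin-up along an axis at angle θ to the initial spin direction is cos²(θ/2); spin-down is sin²(θ/2).
θ = 80°, so P = sin²(40°) ≈ 0.413.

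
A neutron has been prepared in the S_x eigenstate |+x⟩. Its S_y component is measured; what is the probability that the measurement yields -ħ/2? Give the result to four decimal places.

In the S_z basis, |+x⟩ = (|↑⟩ + |↓⟩)/√2 and |-y⟩ = (|↑⟩ - i|↓⟩)/√2.
|⟨-y|+x⟩|² = 1/2.

0.5000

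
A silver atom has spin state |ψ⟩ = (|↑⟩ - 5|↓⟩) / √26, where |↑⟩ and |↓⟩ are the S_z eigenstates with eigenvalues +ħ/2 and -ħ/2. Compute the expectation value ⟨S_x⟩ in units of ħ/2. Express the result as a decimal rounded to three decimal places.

⟨σ_x⟩ = 2 Re(a* b)/(|a|²+|b|²) with a = 1, b = -5.
a* b = -5, so ⟨σ_x⟩ = -10/26.
⟨S_x⟩ = (ħ/2)·⟨σ_x⟩.

-0.385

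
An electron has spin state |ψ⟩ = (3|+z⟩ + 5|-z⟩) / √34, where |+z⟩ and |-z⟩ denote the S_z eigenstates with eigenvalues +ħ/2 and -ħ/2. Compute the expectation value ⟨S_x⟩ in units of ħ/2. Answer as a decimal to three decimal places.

⟨σ_x⟩ = 2 Re(a* b)/(|a|²+|b|²) with a = 3, b = 5.
a* b = 15, so ⟨σ_x⟩ = 30/34.
⟨S_x⟩ = (ħ/2)·⟨σ_x⟩.

0.882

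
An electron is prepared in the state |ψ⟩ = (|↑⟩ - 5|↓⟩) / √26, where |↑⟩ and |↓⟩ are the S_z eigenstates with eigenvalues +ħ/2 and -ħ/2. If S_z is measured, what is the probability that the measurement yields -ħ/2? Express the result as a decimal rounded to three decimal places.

The -ħ/2 outcome corresponds to |↓⟩. Its amplitude in |ψ⟩ is -5/√26.
P = |-5|² / 26 = 25/26.

0.962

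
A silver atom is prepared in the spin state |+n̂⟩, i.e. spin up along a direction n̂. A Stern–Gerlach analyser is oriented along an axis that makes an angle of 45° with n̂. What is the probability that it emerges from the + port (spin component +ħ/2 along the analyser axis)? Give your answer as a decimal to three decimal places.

For spin-½, the probability of finding spin-up along an axis at angle θ to the initial spin direction is cos²(θ/2); spin-down is sin²(θ/2).
θ = 45°, so P = cos²(22.5°) ≈ 0.854.

0.854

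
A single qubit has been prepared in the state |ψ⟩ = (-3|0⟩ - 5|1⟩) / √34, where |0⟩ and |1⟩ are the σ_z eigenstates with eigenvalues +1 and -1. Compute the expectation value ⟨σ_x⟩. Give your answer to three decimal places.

0.882

⟨σ_x⟩ = 2 Re(a* b)/(|a|²+|b|²) with a = -3, b = -5.
a* b = 15, so ⟨σ_x⟩ = 30/34.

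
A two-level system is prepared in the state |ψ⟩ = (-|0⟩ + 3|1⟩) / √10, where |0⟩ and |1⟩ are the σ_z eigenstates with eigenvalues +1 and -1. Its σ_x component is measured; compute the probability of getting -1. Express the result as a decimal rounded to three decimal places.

0.800

|-x⟩ = (|0⟩ - |1⟩)/√2, so ⟨-x|ψ⟩ = (-4) / (√2·√10).
P = |-4|² / 20 = 16/20.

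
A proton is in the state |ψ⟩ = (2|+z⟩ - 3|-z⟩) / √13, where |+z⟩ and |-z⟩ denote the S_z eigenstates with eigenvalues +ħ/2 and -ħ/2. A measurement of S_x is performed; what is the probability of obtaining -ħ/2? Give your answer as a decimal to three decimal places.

|-x⟩ = (|+z⟩ - |-z⟩)/√2, so ⟨-x|ψ⟩ = (5) / (√2·√13).
P = |5|² / 26 = 25/26.

0.962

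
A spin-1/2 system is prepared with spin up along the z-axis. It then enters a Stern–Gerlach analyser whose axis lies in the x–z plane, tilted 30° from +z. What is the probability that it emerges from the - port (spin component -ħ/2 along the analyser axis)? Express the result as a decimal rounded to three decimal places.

For spin-½, the probability of finding spin-up along an axis at angle θ to the initial spin direction is cos²(θ/2); spin-down is sin²(θ/2).
θ = 30°, so P = sin²(15°) ≈ 0.067.

0.067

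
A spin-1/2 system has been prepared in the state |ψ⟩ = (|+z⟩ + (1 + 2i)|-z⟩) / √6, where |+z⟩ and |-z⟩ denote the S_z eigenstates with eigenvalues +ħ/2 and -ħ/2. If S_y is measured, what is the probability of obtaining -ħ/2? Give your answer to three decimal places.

0.167

|-y⟩ = (|+z⟩ - i|-z⟩)/√2, so ⟨-y|ψ⟩ = (-1 + i) / (√2·√6).
P = |-1 + i|² / 12 = 2/12.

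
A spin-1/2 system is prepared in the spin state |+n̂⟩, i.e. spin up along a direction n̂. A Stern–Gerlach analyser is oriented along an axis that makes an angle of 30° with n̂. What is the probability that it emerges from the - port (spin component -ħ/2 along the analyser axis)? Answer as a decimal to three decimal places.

For spin-½, the probability of finding spin-up along an axis at angle θ to the initial spin direction is cos²(θ/2); spin-down is sin²(θ/2).
θ = 30°, so P = sin²(15°) ≈ 0.067.

0.067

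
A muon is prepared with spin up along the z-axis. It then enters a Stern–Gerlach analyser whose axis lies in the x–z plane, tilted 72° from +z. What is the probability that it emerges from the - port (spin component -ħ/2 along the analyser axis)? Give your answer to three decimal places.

For spin-½, the probability of finding spin-up along an axis at angle θ to the initial spin direction is cos²(θ/2); spin-down is sin²(θ/2).
θ = 72°, so P = sin²(36°) ≈ 0.345.

0.345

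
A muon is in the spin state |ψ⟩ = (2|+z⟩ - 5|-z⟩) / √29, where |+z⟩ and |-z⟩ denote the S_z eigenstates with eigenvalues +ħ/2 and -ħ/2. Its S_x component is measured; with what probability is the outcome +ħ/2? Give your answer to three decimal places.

0.155

|+x⟩ = (|+z⟩ + |-z⟩)/√2, so ⟨+x|ψ⟩ = (-3) / (√2·√29).
P = |-3|² / 58 = 9/58.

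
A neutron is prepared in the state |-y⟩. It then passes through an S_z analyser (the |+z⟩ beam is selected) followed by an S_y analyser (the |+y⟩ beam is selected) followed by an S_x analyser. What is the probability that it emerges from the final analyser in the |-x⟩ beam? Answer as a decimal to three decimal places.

First analyser (S_z): from |-y⟩, P(|+z⟩) = 1/2.
After stage 1 the state is |+z⟩; P(|+y⟩) = |⟨+y|+z⟩|² = 1/2.
After stage 2 the state is |+y⟩; P(|-x⟩) = |⟨-x|+y⟩|² = 1/2.
Joint probability = 1/2 × 1/2 × 1/2 = 0.125.

0.125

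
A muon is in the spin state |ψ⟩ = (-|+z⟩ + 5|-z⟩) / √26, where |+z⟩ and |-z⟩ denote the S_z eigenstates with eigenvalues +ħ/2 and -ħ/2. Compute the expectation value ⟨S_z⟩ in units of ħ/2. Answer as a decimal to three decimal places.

⟨σ_z⟩ = |a|² - |b|² divided by |a|²+|b|², with a, b the |+z⟩, |-z⟩ amplitudes.
= (1 - 25)/26 = -24/26.
⟨S_z⟩ = (ħ/2)·⟨σ_z⟩.

-0.923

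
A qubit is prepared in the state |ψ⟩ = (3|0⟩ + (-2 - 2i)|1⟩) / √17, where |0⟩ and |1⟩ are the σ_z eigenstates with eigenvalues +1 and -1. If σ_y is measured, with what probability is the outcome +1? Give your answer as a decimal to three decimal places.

0.147

|+y⟩ = (|0⟩ + i|1⟩)/√2, so ⟨+y|ψ⟩ = (1 + 2i) / (√2·√17).
P = |1 + 2i|² / 34 = 5/34.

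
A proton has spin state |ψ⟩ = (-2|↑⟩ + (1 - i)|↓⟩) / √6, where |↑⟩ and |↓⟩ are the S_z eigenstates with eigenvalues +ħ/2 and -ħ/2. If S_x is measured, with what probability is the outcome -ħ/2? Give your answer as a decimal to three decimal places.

0.833

|-x⟩ = (|↑⟩ - |↓⟩)/√2, so ⟨-x|ψ⟩ = (-3 + i) / (√2·√6).
P = |-3 + i|² / 12 = 10/12.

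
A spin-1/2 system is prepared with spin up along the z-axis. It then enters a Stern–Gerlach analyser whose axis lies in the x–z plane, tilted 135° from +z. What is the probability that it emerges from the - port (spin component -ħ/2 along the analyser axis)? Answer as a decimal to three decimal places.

For spin-½, the probability of finding spin-up along an axis at angle θ to the initial spin direction is cos²(θ/2); spin-down is sin²(θ/2).
θ = 135°, so P = sin²(67.5°) ≈ 0.854.

0.854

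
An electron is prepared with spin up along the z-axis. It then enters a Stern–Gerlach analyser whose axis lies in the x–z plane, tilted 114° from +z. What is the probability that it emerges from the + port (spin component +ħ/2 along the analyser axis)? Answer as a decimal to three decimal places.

For spin-½, the probability of finding spin-up along an axis at angle θ to the initial spin direction is cos²(θ/2); spin-down is sin²(θ/2).
θ = 114°, so P = cos²(57°) ≈ 0.297.

0.297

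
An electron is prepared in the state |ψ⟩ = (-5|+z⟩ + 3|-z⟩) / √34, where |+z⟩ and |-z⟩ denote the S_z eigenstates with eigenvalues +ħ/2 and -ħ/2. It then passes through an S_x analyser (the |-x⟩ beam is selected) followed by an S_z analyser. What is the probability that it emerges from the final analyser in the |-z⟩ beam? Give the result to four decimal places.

First analyser (S_x): P(|-x⟩) = |⟨-x|ψ⟩|² = 64/68.
After stage 1 the state is |-x⟩; P(|-z⟩) = |⟨-z|-x⟩|² = 1/2.
Joint probability = 64/68 × 1/2 = 0.4706.

0.4706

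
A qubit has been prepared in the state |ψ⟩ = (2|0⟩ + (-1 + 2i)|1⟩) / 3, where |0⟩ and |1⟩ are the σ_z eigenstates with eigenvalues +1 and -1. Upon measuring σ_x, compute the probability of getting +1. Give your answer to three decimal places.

|+x⟩ = (|0⟩ + |1⟩)/√2, so ⟨+x|ψ⟩ = (1 + 2i) / (√2·3).
P = |1 + 2i|² / 18 = 5/18.

0.278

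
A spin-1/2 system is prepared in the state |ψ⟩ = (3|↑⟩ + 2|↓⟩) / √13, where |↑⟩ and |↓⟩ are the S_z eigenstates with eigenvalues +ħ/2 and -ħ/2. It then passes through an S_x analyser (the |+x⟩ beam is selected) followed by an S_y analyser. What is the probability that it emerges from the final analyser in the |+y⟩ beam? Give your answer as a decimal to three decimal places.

0.481

First analyser (S_x): P(|+x⟩) = |⟨+x|ψ⟩|² = 25/26.
After stage 1 the state is |+x⟩; P(|+y⟩) = |⟨+y|+x⟩|² = 1/2.
Joint probability = 25/26 × 1/2 = 0.481.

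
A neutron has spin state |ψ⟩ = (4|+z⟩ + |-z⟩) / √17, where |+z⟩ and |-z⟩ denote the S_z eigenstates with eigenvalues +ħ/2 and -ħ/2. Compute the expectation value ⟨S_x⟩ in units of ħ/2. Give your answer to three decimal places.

0.471

⟨σ_x⟩ = 2 Re(a* b)/(|a|²+|b|²) with a = 4, b = 1.
a* b = 4, so ⟨σ_x⟩ = 8/17.
⟨S_x⟩ = (ħ/2)·⟨σ_x⟩.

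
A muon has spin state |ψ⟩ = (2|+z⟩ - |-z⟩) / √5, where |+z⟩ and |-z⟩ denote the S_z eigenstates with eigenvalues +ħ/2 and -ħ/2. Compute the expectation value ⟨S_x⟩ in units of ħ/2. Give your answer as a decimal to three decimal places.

-0.800

⟨σ_x⟩ = 2 Re(a* b)/(|a|²+|b|²) with a = 2, b = -1.
a* b = -2, so ⟨σ_x⟩ = -4/5.
⟨S_x⟩ = (ħ/2)·⟨σ_x⟩.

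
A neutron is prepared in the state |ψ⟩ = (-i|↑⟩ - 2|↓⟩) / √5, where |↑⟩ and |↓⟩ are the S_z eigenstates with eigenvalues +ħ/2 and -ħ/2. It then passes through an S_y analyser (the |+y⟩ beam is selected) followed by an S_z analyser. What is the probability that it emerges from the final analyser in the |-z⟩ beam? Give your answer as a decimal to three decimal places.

0.050

First analyser (S_y): P(|+y⟩) = |⟨+y|ψ⟩|² = 1/10.
After stage 1 the state is |+y⟩; P(|-z⟩) = |⟨-z|+y⟩|² = 1/2.
Joint probability = 1/10 × 1/2 = 0.050.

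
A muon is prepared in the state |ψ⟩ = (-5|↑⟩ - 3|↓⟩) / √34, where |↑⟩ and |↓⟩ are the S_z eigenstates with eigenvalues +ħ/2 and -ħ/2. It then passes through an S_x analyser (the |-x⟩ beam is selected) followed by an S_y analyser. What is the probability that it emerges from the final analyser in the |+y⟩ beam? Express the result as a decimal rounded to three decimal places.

First analyser (S_x): P(|-x⟩) = |⟨-x|ψ⟩|² = 4/68.
After stage 1 the state is |-x⟩; P(|+y⟩) = |⟨+y|-x⟩|² = 1/2.
Joint probability = 4/68 × 1/2 = 0.029.

0.029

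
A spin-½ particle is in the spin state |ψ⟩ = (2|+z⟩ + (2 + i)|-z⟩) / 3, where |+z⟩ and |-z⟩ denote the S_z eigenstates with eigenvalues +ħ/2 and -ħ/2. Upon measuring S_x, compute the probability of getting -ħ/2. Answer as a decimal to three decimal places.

0.056

|-x⟩ = (|+z⟩ - |-z⟩)/√2, so ⟨-x|ψ⟩ = (-i) / (√2·3).
P = |-i|² / 18 = 1/18.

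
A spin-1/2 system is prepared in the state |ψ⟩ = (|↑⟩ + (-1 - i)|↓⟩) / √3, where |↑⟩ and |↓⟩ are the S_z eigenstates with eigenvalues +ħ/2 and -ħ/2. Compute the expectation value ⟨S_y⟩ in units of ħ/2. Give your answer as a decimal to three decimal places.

-0.667

⟨σ_y⟩ = 2 Im(a* b)/(|a|²+|b|²) with a = 1, b = (-1 - i).
a* b = (-1 - i), so ⟨σ_y⟩ = -2/3.
⟨S_y⟩ = (ħ/2)·⟨σ_y⟩.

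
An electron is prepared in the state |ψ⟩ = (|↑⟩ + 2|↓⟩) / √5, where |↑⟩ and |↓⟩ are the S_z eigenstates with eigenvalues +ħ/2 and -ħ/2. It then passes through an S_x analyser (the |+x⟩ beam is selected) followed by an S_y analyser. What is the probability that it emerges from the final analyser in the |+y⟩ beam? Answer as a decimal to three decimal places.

First analyser (S_x): P(|+x⟩) = |⟨+x|ψ⟩|² = 9/10.
After stage 1 the state is |+x⟩; P(|+y⟩) = |⟨+y|+x⟩|² = 1/2.
Joint probability = 9/10 × 1/2 = 0.450.

0.450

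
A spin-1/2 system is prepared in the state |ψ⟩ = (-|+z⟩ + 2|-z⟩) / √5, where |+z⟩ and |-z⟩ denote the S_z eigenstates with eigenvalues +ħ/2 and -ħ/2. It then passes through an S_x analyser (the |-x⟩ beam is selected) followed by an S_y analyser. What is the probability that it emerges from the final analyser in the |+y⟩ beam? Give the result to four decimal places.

First analyser (S_x): P(|-x⟩) = |⟨-x|ψ⟩|² = 9/10.
After stage 1 the state is |-x⟩; P(|+y⟩) = |⟨+y|-x⟩|² = 1/2.
Joint probability = 9/10 × 1/2 = 0.4500.

0.4500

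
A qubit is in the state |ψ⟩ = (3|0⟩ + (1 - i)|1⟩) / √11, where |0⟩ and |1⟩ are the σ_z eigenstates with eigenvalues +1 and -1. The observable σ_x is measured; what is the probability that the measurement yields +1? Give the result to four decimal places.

|+x⟩ = (|0⟩ + |1⟩)/√2, so ⟨+x|ψ⟩ = (4 - i) / (√2·√11).
P = |4 - i|² / 22 = 17/22.

0.7727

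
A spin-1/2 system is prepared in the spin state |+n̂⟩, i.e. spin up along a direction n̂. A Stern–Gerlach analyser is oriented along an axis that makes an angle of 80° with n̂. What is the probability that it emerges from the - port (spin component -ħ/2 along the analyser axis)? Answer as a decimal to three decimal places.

For spin-½, the probability of finding spin-up along an axis at angle θ to the initial spin direction is cos²(θ/2); spin-down is sin²(θ/2).
θ = 80°, so P = sin²(40°) ≈ 0.413.

0.413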